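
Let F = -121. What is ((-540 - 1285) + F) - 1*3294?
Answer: -5240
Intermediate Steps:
((-540 - 1285) + F) - 1*3294 = ((-540 - 1285) - 121) - 1*3294 = (-1825 - 121) - 3294 = -1946 - 3294 = -5240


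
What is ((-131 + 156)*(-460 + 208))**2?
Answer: 39690000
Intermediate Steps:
((-131 + 156)*(-460 + 208))**2 = (25*(-252))**2 = (-6300)**2 = 39690000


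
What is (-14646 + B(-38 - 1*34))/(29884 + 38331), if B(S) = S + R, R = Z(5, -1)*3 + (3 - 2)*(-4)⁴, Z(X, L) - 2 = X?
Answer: -2063/9745 ≈ -0.21170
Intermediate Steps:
Z(X, L) = 2 + X
R = 277 (R = (2 + 5)*3 + (3 - 2)*(-4)⁴ = 7*3 + 1*256 = 21 + 256 = 277)
B(S) = 277 + S (B(S) = S + 277 = 277 + S)
(-14646 + B(-38 - 1*34))/(29884 + 38331) = (-14646 + (277 + (-38 - 1*34)))/(29884 + 38331) = (-14646 + (277 + (-38 - 34)))/68215 = (-14646 + (277 - 72))*(1/68215) = (-14646 + 205)*(1/68215) = -14441*1/68215 = -2063/9745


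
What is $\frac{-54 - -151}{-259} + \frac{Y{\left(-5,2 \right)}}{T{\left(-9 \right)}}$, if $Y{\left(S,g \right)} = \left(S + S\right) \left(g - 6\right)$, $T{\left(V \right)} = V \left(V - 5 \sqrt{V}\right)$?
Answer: $- \frac{9661}{39627} - \frac{100 i}{459} \approx -0.2438 - 0.21786 i$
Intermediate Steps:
$Y{\left(S,g \right)} = 2 S \left(-6 + g\right)$
$\frac{-54 - -151}{-259} + \frac{Y{\left(-5,2 \right)}}{T{\left(-9 \right)}} = \frac{-54 - -151}{-259} + \frac{2 \left(-5\right) \left(-6 + 2\right)}{\left(-9\right)^{2} - 5 \left(-9\right)^{\frac{3}{2}}} = \left(-54 + 151\right) \left(- \frac{1}{259}\right) + \frac{2 \left(-5\right) \left(-4\right)}{81 - 5 \left(- 27 i\right)} = 97 \left(- \frac{1}{259}\right) + \frac{40}{81 + 135 i} = - \frac{97}{259} + 40 \frac{81 - 135 i}{24786} = - \frac{97}{259} + \frac{20 \left(81 - 135 i\right)}{12393}$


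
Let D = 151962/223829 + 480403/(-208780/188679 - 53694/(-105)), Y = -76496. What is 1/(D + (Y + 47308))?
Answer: -754229741533418/21303855178412036825 ≈ -3.5403e-5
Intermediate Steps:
D = 710602517465367759/754229741533418 (D = 151962*(1/223829) + 480403/(-208780*1/188679 - 53694*(-1/105)) = 151962/223829 + 480403/(-208780/188679 + 17898/35) = 151962/223829 + 480403/(3369669442/6603765) = 151962/223829 + 480403*(6603765/3369669442) = 151962/223829 + 3172468517295/3369669442 = 710602517465367759/754229741533418 ≈ 942.16)
1/(D + (Y + 47308)) = 1/(710602517465367759/754229741533418 + (-76496 + 47308)) = 1/(710602517465367759/754229741533418 - 29188) = 1/(-21303855178412036825/754229741533418) = -754229741533418/21303855178412036825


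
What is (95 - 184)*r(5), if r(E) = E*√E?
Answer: -445*√5 ≈ -995.05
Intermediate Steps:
r(E) = E^(3/2)
(95 - 184)*r(5) = (95 - 184)*5^(3/2) = -445*√5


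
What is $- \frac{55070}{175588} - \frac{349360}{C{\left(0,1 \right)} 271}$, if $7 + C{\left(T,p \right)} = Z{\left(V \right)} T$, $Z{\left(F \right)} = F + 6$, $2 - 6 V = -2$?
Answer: $\frac{624887305}{3398882} \approx 183.85$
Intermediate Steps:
$V = \frac{2}{3}$ ($V = \frac{1}{3} - - \frac{1}{3} = \frac{1}{3} + \frac{1}{3} = \frac{2}{3} \approx 0.66667$)
$Z{\left(F \right)} = 6 + F$
$C{\left(T,p \right)} = -7 + \frac{20 T}{3}$ ($C{\left(T,p \right)} = -7 + \left(6 + \frac{2}{3}\right) T = -7 + \frac{20 T}{3}$)
$- \frac{55070}{175588} - \frac{349360}{C{\left(0,1 \right)} 271} = - \frac{55070}{175588} - \frac{349360}{\left(-7 + \frac{20}{3} \cdot 0\right) 271} = \left(-55070\right) \frac{1}{175588} - \frac{349360}{\left(-7 + 0\right) 271} = - \frac{27535}{87794} - \frac{349360}{\left(-7\right) 271} = - \frac{27535}{87794} - \frac{349360}{-1897} = - \frac{27535}{87794} - - \frac{349360}{1897} = - \frac{27535}{87794} + \frac{349360}{1897} = \frac{624887305}{3398882}$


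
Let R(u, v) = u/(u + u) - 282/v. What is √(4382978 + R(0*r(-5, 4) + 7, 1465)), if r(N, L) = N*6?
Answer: √37627430472130/2930 ≈ 2093.6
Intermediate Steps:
r(N, L) = 6*N
R(u, v) = ½ - 282/v (R(u, v) = u/((2*u)) - 282/v = u*(1/(2*u)) - 282/v = ½ - 282/v)
√(4382978 + R(0*r(-5, 4) + 7, 1465)) = √(4382978 + (½)*(-564 + 1465)/1465) = √(4382978 + (½)*(1/1465)*901) = √(4382978 + 901/2930) = √(12842126441/2930) = √37627430472130/2930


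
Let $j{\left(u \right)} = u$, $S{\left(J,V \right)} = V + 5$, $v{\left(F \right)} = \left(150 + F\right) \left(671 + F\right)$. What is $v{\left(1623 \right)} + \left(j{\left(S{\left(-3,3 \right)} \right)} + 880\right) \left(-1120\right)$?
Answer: $3072702$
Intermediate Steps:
$S{\left(J,V \right)} = 5 + V$
$v{\left(1623 \right)} + \left(j{\left(S{\left(-3,3 \right)} \right)} + 880\right) \left(-1120\right) = \left(100650 + 1623^{2} + 821 \cdot 1623\right) + \left(\left(5 + 3\right) + 880\right) \left(-1120\right) = \left(100650 + 2634129 + 1332483\right) + \left(8 + 880\right) \left(-1120\right) = 4067262 + 888 \left(-1120\right) = 4067262 - 994560 = 3072702$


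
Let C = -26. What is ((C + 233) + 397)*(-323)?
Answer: -195092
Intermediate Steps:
((C + 233) + 397)*(-323) = ((-26 + 233) + 397)*(-323) = (207 + 397)*(-323) = 604*(-323) = -195092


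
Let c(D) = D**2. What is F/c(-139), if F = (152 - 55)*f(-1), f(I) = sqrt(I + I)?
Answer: 97*I*sqrt(2)/19321 ≈ 0.0071*I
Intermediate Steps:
f(I) = sqrt(2)*sqrt(I) (f(I) = sqrt(2*I) = sqrt(2)*sqrt(I))
F = 97*I*sqrt(2) (F = (152 - 55)*(sqrt(2)*sqrt(-1)) = 97*(sqrt(2)*I) = 97*(I*sqrt(2)) = 97*I*sqrt(2) ≈ 137.18*I)
F/c(-139) = (97*I*sqrt(2))/((-139)**2) = (97*I*sqrt(2))/19321 = (97*I*sqrt(2))*(1/19321) = 97*I*sqrt(2)/19321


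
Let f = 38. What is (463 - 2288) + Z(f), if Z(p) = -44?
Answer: -1869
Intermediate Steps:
(463 - 2288) + Z(f) = (463 - 2288) - 44 = -1825 - 44 = -1869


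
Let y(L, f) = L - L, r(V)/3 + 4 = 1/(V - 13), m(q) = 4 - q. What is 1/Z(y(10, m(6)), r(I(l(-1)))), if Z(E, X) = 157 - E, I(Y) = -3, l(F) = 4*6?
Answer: 1/157 ≈ 0.0063694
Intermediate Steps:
l(F) = 24
r(V) = -12 + 3/(-13 + V) (r(V) = -12 + 3/(V - 13) = -12 + 3/(-13 + V))
y(L, f) = 0
1/Z(y(10, m(6)), r(I(l(-1)))) = 1/(157 - 1*0) = 1/(157 + 0) = 1/157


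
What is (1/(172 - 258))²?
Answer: 1/7396 ≈ 0.00013521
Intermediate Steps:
(1/(172 - 258))² = (1/(-86))² = (-1/86)² = 1/7396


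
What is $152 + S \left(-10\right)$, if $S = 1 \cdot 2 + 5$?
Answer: $82$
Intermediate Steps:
$S = 7$ ($S = 2 + 5 = 7$)
$152 + S \left(-10\right) = 152 + 7 \left(-10\right) = 152 - 70 = 82$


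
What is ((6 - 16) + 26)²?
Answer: 256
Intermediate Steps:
((6 - 16) + 26)² = (-10 + 26)² = 16² = 256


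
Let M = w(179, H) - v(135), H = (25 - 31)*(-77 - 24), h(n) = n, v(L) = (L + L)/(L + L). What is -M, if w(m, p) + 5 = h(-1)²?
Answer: 5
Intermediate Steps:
v(L) = 1 (v(L) = (2*L)/((2*L)) = (2*L)*(1/(2*L)) = 1)
H = 606 (H = -6*(-101) = 606)
w(m, p) = -4 (w(m, p) = -5 + (-1)² = -5 + 1 = -4)
M = -5 (M = -4 - 1*1 = -4 - 1 = -5)
-M = -1*(-5) = 5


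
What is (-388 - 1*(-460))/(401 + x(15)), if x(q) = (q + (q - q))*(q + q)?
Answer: 72/851 ≈ 0.084606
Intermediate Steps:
x(q) = 2*q² (x(q) = (q + 0)*(2*q) = q*(2*q) = 2*q²)
(-388 - 1*(-460))/(401 + x(15)) = (-388 - 1*(-460))/(401 + 2*15²) = (-388 + 460)/(401 + 2*225) = 72/(401 + 450) = 72/851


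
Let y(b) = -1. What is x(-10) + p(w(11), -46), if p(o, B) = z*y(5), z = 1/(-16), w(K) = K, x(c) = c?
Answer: -159/16 ≈ -9.9375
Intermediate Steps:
z = -1/16 ≈ -0.062500
p(o, B) = 1/16 (p(o, B) = -1/16*(-1) = 1/16)
x(-10) + p(w(11), -46) = -10 + 1/16 = -159/16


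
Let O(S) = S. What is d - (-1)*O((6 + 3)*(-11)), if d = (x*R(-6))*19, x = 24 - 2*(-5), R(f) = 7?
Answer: 4423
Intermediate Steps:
x = 34 (x = 24 - 1*(-10) = 24 + 10 = 34)
d = 4522 (d = (34*7)*19 = 238*19 = 4522)
d - (-1)*O((6 + 3)*(-11)) = 4522 - (-1)*(6 + 3)*(-11) = 4522 - (-1)*9*(-11) = 4522 - (-1)*(-99) = 4522 - 1*99 = 4522 - 99 = 4423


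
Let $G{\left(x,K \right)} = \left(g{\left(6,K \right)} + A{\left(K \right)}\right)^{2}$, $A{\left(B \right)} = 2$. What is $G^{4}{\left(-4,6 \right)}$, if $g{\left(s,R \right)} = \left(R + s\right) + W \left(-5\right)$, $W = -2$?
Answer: $110075314176$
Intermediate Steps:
$g{\left(s,R \right)} = 10 + R + s$ ($g{\left(s,R \right)} = \left(R + s\right) - -10 = \left(R + s\right) + 10 = 10 + R + s$)
$G{\left(x,K \right)} = \left(18 + K\right)^{2}$ ($G{\left(x,K \right)} = \left(\left(10 + K + 6\right) + 2\right)^{2} = \left(\left(16 + K\right) + 2\right)^{2} = \left(18 + K\right)^{2}$)
$G^{4}{\left(-4,6 \right)} = \left(\left(18 + 6\right)^{2}\right)^{4} = \left(24^{2}\right)^{4} = 576^{4} = 110075314176$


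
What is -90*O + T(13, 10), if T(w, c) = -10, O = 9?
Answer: -820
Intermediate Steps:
-90*O + T(13, 10) = -90*9 - 10 = -810 - 10 = -820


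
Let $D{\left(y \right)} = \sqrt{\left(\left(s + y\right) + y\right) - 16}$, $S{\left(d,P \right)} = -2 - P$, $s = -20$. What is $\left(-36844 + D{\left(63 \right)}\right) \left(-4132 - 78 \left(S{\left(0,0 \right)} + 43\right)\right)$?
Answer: $270066520 - 21990 \sqrt{10} \approx 2.7 \cdot 10^{8}$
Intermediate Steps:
$D{\left(y \right)} = \sqrt{-36 + 2 y}$ ($D{\left(y \right)} = \sqrt{\left(\left(-20 + y\right) + y\right) - 16} = \sqrt{\left(-20 + 2 y\right) - 16} = \sqrt{-36 + 2 y}$)
$\left(-36844 + D{\left(63 \right)}\right) \left(-4132 - 78 \left(S{\left(0,0 \right)} + 43\right)\right) = \left(-36844 + \sqrt{-36 + 2 \cdot 63}\right) \left(-4132 - 78 \left(\left(-2 - 0\right) + 43\right)\right) = \left(-36844 + \sqrt{-36 + 126}\right) \left(-4132 - 78 \left(\left(-2 + 0\right) + 43\right)\right) = \left(-36844 + \sqrt{90}\right) \left(-4132 - 78 \left(-2 + 43\right)\right) = \left(-36844 + 3 \sqrt{10}\right) \left(-4132 - 3198\right) = \left(-36844 + 3 \sqrt{10}\right) \left(-7330\right) = 270066520 - 21990 \sqrt{10}$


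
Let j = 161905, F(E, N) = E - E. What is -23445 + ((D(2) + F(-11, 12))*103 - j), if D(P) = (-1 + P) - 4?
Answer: -185659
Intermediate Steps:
F(E, N) = 0
D(P) = -5 + P
-23445 + ((D(2) + F(-11, 12))*103 - j) = -23445 + (((-5 + 2) + 0)*103 - 1*161905) = -23445 + ((-3 + 0)*103 - 161905) = -23445 + (-3*103 - 161905) = -23445 + (-309 - 161905) = -23445 - 162214 = -185659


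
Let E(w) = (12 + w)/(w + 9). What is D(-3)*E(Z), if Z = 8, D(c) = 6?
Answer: 120/17 ≈ 7.0588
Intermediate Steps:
E(w) = (12 + w)/(9 + w)
D(-3)*E(Z) = 6*((12 + 8)/(9 + 8)) = 6*(20/17) = 120/17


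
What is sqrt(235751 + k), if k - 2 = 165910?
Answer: sqrt(401663) ≈ 633.77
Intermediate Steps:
k = 165912 (k = 2 + 165910 = 165912)
sqrt(235751 + k) = sqrt(235751 + 165912) = sqrt(401663)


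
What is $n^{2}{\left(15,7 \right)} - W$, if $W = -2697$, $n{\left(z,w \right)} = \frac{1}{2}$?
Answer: $\frac{10789}{4} \approx 2697.3$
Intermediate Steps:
$n{\left(z,w \right)} = \frac{1}{2}$
$n^{2}{\left(15,7 \right)} - W = \left(\frac{1}{2}\right)^{2} - -2697 = \frac{1}{4} + 2697 = \frac{10789}{4}$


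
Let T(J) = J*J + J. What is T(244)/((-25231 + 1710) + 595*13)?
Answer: -29890/7893 ≈ -3.7869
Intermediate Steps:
T(J) = J + J² (T(J) = J² + J = J + J²)
T(244)/((-25231 + 1710) + 595*13) = (244*(1 + 244))/((-25231 + 1710) + 595*13) = (244*245)/(-23521 + 7735) = 59780/(-15786) = 59780*(-1/15786) = -29890/7893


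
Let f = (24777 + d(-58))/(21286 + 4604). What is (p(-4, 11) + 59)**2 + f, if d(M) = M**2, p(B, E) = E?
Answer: 126889141/25890 ≈ 4901.1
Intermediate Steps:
f = 28141/25890 (f = (24777 + (-58)**2)/(21286 + 4604) = (24777 + 3364)/25890 = 28141*(1/25890) = 28141/25890 ≈ 1.0869)
(p(-4, 11) + 59)**2 + f = (11 + 59)**2 + 28141/25890 = 70**2 + 28141/25890 = 4900 + 28141/25890 = 126889141/25890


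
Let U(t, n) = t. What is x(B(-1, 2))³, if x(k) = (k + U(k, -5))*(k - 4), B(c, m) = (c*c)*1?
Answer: -216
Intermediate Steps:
B(c, m) = c² (B(c, m) = c²*1 = c²)
x(k) = 2*k*(-4 + k) (x(k) = (k + k)*(k - 4) = (2*k)*(-4 + k) = 2*k*(-4 + k))
x(B(-1, 2))³ = (2*(-1)²*(-4 + (-1)²))³ = (2*1*(-4 + 1))³ = (2*1*(-3))³ = (-6)³ = -216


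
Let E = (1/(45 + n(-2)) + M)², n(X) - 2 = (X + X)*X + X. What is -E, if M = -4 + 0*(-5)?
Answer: -44521/2809 ≈ -15.849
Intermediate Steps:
n(X) = 2 + X + 2*X² (n(X) = 2 + ((X + X)*X + X) = 2 + ((2*X)*X + X) = 2 + (2*X² + X) = 2 + (X + 2*X²) = 2 + X + 2*X²)
M = -4 (M = -4 + 0 = -4)
E = 44521/2809 (E = (1/(45 + (2 - 2 + 2*(-2)²)) - 4)² = (1/(45 + (2 - 2 + 2*4)) - 4)² = (1/(45 + (2 - 2 + 8)) - 4)² = (1/(45 + 8) - 4)² = (1/53 - 4)² = (-211/53)² = 44521/2809 ≈ 15.849)
-E = -1*44521/2809 = -44521/2809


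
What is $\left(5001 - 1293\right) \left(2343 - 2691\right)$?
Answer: $-1290384$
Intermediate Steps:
$\left(5001 - 1293\right) \left(2343 - 2691\right) = 3708 \left(-348\right) = -1290384$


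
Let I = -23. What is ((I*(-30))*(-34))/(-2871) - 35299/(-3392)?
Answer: 60306583/3246144 ≈ 18.578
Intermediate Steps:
((I*(-30))*(-34))/(-2871) - 35299/(-3392) = (-23*(-30)*(-34))/(-2871) - 35299/(-3392) = (690*(-34))*(-1/2871) - 35299*(-1/3392) = -23460*(-1/2871) + 35299/3392 = 7820/957 + 35299/3392 = 60306583/3246144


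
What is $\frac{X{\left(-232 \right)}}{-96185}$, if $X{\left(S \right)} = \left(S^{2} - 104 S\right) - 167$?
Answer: $- \frac{15557}{19237} \approx -0.8087$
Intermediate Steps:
$X{\left(S \right)} = -167 + S^{2} - 104 S$
$\frac{X{\left(-232 \right)}}{-96185} = \frac{-167 + \left(-232\right)^{2} - -24128}{-96185} = \left(-167 + 53824 + 24128\right) \left(- \frac{1}{96185}\right) = 77785 \left(- \frac{1}{96185}\right) = - \frac{15557}{19237}$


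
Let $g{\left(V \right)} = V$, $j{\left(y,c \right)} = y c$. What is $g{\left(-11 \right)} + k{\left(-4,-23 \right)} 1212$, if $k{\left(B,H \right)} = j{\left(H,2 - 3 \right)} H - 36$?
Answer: $-684791$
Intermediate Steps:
$j{\left(y,c \right)} = c y$
$k{\left(B,H \right)} = -36 - H^{2}$ ($k{\left(B,H \right)} = \left(2 - 3\right) H H - 36 = - H H - 36 = - H^{2} - 36 = -36 - H^{2}$)
$g{\left(-11 \right)} + k{\left(-4,-23 \right)} 1212 = -11 + \left(-36 - \left(-23\right)^{2}\right) 1212 = -11 + \left(-36 - 529\right) 1212 = -11 - 684780 = -684791$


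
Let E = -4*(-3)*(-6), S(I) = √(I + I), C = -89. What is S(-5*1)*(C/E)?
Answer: 89*I*√10/72 ≈ 3.9089*I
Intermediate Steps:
S(I) = √2*√I (S(I) = √(2*I) = √2*√I)
E = -72 (E = 12*(-6) = -72)
S(-5*1)*(C/E) = (√2*√(-5*1))*(-89/(-72)) = (√2*√(-5))*(-89*(-1/72)) = (√2*(I*√5))*(89/72) = (I*√10)*(89/72) = 89*I*√10/72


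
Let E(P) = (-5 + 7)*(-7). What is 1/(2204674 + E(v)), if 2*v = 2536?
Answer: 1/2204660 ≈ 4.5358e-7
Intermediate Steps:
v = 1268 (v = (½)*2536 = 1268)
E(P) = -14 (E(P) = 2*(-7) = -14)
1/(2204674 + E(v)) = 1/(2204674 - 14) = 1/2204660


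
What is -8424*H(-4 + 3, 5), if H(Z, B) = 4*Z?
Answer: 33696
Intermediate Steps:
-8424*H(-4 + 3, 5) = -33696*(-4 + 3) = -33696*(-1) = -8424*(-4) = 33696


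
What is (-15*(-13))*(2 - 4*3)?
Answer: -1950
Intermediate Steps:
(-15*(-13))*(2 - 4*3) = 195*(2 - 12) = 195*(-10) = -1950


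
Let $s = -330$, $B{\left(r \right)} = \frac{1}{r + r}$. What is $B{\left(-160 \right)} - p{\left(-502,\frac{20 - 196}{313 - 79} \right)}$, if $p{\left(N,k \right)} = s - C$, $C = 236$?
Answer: $\frac{181119}{320} \approx 566.0$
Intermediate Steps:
$B{\left(r \right)} = \frac{1}{2 r}$
$p{\left(N,k \right)} = -566$ ($p{\left(N,k \right)} = -330 - 236 = -566$)
$B{\left(-160 \right)} - p{\left(-502,\frac{20 - 196}{313 - 79} \right)} = \frac{1}{2 \left(-160\right)} - -566 = \frac{1}{2} \left(- \frac{1}{160}\right) + 566 = - \frac{1}{320} + 566 = \frac{181119}{320}$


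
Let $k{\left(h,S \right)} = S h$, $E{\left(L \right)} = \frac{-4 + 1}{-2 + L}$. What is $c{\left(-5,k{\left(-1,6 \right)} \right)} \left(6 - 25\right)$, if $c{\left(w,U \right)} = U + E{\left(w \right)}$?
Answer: $\frac{741}{7} \approx 105.86$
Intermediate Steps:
$E{\left(L \right)} = - \frac{3}{-2 + L}$
$c{\left(w,U \right)} = U - \frac{3}{-2 + w}$
$c{\left(-5,k{\left(-1,6 \right)} \right)} \left(6 - 25\right) = \frac{-3 + 6 \left(-1\right) \left(-2 - 5\right)}{-2 - 5} \left(6 - 25\right) = \frac{-3 - -42}{-7} \left(6 - 25\right) = - \frac{-3 + 42}{7} \left(-19\right) = \left(- \frac{1}{7}\right) 39 \left(-19\right) = \left(- \frac{39}{7}\right) \left(-19\right) = \frac{741}{7}$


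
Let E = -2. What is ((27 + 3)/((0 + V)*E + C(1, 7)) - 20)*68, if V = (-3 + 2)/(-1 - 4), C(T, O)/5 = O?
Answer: -225080/173 ≈ -1301.0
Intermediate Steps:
C(T, O) = 5*O
V = ⅕ (V = -1/(-5) = -1*(-⅕) = ⅕ ≈ 0.20000)
((27 + 3)/((0 + V)*E + C(1, 7)) - 20)*68 = ((27 + 3)/((0 + ⅕)*(-2) + 5*7) - 20)*68 = (30/((⅕)*(-2) + 35) - 20)*68 = (30/(-⅖ + 35) - 20)*68 = (30/(173/5) - 20)*68 = (30*(5/173) - 20)*68 = (150/173 - 20)*68 = -3310/173*68 = -225080/173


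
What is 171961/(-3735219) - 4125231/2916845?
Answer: -15910224793634/10895054864055 ≈ -1.4603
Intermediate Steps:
171961/(-3735219) - 4125231/2916845 = 171961*(-1/3735219) - 4125231*1/2916845 = -171961/3735219 - 4125231/2916845 = -15910224793634/10895054864055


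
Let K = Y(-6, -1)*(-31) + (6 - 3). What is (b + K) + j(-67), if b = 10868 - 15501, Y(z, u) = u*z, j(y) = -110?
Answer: -4926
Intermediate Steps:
b = -4633
K = -183 (K = -1*(-6)*(-31) + (6 - 3) = 6*(-31) + 3 = -186 + 3 = -183)
(b + K) + j(-67) = (-4633 - 183) - 110 = -4816 - 110 = -4926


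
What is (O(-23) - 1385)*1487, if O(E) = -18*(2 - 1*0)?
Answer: -2113027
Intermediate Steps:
O(E) = -36 (O(E) = -18*(2 + 0) = -18*2 = -36)
(O(-23) - 1385)*1487 = (-36 - 1385)*1487 = -1421*1487 = -2113027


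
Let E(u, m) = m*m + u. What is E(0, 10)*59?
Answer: 5900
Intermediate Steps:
E(u, m) = u + m² (E(u, m) = m² + u = u + m²)
E(0, 10)*59 = (0 + 10²)*59 = (0 + 100)*59 = 100*59 = 5900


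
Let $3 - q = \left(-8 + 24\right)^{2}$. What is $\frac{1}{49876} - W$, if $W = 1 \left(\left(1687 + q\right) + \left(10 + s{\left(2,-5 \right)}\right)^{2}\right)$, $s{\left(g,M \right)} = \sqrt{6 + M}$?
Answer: $- \frac{77557179}{49876} \approx -1555.0$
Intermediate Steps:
$q = -253$ ($q = 3 - \left(-8 + 24\right)^{2} = 3 - 16^{2} = 3 - 256 = -253$)
$W = 1555$ ($W = 1 \left(\left(1687 - 253\right) + \left(10 + \sqrt{6 - 5}\right)^{2}\right) = 1 \left(1434 + \left(10 + \sqrt{1}\right)^{2}\right) = 1 \left(1434 + \left(10 + 1\right)^{2}\right) = 1 \left(1434 + 11^{2}\right) = 1 \left(1434 + 121\right) = 1 \cdot 1555 = 1555$)
$\frac{1}{49876} - W = \frac{1}{49876} - 1555 = - \frac{77557179}{49876}$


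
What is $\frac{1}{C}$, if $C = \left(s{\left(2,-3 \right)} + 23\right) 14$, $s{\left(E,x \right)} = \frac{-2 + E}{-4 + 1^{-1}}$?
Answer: $\frac{1}{322} \approx 0.0031056$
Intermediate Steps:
$s{\left(E,x \right)} = \frac{2}{3} - \frac{E}{3}$ ($s{\left(E,x \right)} = \frac{-2 + E}{-4 + 1} = \frac{-2 + E}{-3} = \left(-2 + E\right) \left(- \frac{1}{3}\right) = \frac{2}{3} - \frac{E}{3}$)
$C = 322$ ($C = \left(\left(\frac{2}{3} - \frac{2}{3}\right) + 23\right) 14 = \left(0 + 23\right) 14 = 23 \cdot 14 = 322$)
$\frac{1}{C} = \frac{1}{322}$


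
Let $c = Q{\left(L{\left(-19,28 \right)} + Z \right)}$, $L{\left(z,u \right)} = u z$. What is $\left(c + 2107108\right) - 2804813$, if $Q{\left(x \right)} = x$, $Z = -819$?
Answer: $-699056$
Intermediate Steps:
$c = -1351$ ($c = 28 \left(-19\right) - 819 = -532 - 819 = -1351$)
$\left(c + 2107108\right) - 2804813 = \left(-1351 + 2107108\right) - 2804813 = 2105757 - 2804813 = -699056$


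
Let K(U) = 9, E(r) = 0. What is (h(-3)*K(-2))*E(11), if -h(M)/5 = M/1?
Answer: 0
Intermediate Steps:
h(M) = -5*M (h(M) = -5*M/1 = -5*M)
(h(-3)*K(-2))*E(11) = (-5*(-3)*9)*0 = (15*9)*0 = 135*0 = 0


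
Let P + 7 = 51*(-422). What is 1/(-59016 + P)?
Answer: -1/80545 ≈ -1.2415e-5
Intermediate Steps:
P = -21529 (P = -7 + 51*(-422) = -7 - 21522 = -21529)
1/(-59016 + P) = 1/(-59016 - 21529) = 1/(-80545) = -1/80545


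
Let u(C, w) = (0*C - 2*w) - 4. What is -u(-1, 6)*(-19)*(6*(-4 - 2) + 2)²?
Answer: -351424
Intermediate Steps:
u(C, w) = -4 - 2*w (u(C, w) = (0 - 2*w) - 4 = -2*w - 4 = -4 - 2*w)
-u(-1, 6)*(-19)*(6*(-4 - 2) + 2)² = -(-4 - 2*6)*(-19)*(6*(-4 - 2) + 2)² = -(-4 - 12)*(-19)*(6*(-6) + 2)² = -(-16*(-19))*(-36 + 2)² = -304*(-34)² = -304*1156 = -1*351424 = -351424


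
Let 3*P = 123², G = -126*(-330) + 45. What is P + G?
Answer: 46668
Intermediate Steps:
G = 41625 (G = 41580 + 45 = 41625)
P = 5043 (P = (⅓)*123² = (⅓)*15129 = 5043)
P + G = 5043 + 41625 = 46668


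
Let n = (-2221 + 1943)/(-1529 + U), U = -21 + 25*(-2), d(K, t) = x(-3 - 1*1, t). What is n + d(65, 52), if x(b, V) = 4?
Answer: 3339/800 ≈ 4.1738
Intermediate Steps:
d(K, t) = 4
U = -71 (U = -21 - 50 = -71)
n = 139/800 (n = (-2221 + 1943)/(-1529 - 71) = -278/(-1600) = -278*(-1/1600) = 139/800 ≈ 0.17375)
n + d(65, 52) = 139/800 + 4 = 3339/800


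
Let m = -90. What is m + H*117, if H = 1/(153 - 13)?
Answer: -12483/140 ≈ -89.164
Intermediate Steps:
H = 1/140 ≈ 0.0071429
m + H*117 = -90 + (1/140)*117 = -90 + 117/140 = -12483/140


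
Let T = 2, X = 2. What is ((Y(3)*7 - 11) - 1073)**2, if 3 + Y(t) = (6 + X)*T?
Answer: 986049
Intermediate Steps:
Y(t) = 13 (Y(t) = -3 + (6 + 2)*2 = -3 + 8*2 = -3 + 16 = 13)
((Y(3)*7 - 11) - 1073)**2 = ((13*7 - 11) - 1073)**2 = ((91 - 11) - 1073)**2 = (80 - 1073)**2 = (-993)**2 = 986049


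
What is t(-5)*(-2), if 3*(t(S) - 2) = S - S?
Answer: -4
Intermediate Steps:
t(S) = 2 (t(S) = 2 + (S - S)/3 = 2 + (1/3)*0 = 2 + 0 = 2)
t(-5)*(-2) = 2*(-2) = -4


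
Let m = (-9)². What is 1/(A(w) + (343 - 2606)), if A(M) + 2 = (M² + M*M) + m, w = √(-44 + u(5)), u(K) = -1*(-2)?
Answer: -1/2268 ≈ -0.00044092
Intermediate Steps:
m = 81
u(K) = 2
w = I*√42 (w = √(-44 + 2) = √(-42) = I*√42 ≈ 6.4807*I)
A(M) = 79 + 2*M² (A(M) = -2 + ((M² + M*M) + 81) = -2 + ((M² + M²) + 81) = -2 + (2*M² + 81) = -2 + (81 + 2*M²) = 79 + 2*M²)
1/(A(w) + (343 - 2606)) = 1/((79 + 2*(I*√42)²) + (343 - 2606)) = 1/((79 + 2*(-42)) - 2263) = 1/((79 - 84) - 2263) = 1/(-5 - 2263) = 1/(-2268) = -1/2268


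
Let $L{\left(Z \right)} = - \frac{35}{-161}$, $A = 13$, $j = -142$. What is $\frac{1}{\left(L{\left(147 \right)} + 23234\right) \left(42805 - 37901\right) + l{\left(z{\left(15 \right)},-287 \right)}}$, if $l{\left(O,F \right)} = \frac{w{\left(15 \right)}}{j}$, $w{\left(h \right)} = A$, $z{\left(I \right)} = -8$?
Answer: $\frac{3266}{372130006117} \approx 8.7765 \cdot 10^{-9}$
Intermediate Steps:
$w{\left(h \right)} = 13$
$L{\left(Z \right)} = \frac{5}{23}$ ($L{\left(Z \right)} = \left(-35\right) \left(- \frac{1}{161}\right) = \frac{5}{23}$)
$l{\left(O,F \right)} = - \frac{13}{142}$ ($l{\left(O,F \right)} = \frac{13}{-142} = 13 \left(- \frac{1}{142}\right) = - \frac{13}{142}$)
$\frac{1}{\left(L{\left(147 \right)} + 23234\right) \left(42805 - 37901\right) + l{\left(z{\left(15 \right)},-287 \right)}} = \frac{1}{\left(\frac{5}{23} + 23234\right) \left(42805 - 37901\right) - \frac{13}{142}} = \frac{1}{\frac{534387}{23} \cdot 4904 - \frac{13}{142}} = \frac{1}{\frac{2620633848}{23} - \frac{13}{142}} = \frac{1}{\frac{372130006117}{3266}} = \frac{3266}{372130006117}$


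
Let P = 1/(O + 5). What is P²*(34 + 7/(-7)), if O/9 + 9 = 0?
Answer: 33/5776 ≈ 0.0057133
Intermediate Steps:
O = -81 (O = -81 + 9*0 = -81 + 0 = -81)
P = -1/76 (P = 1/(-81 + 5) = 1/(-76) = -1/76 ≈ -0.013158)
P²*(34 + 7/(-7)) = (-1/76)²*(34 + 7/(-7)) = (34 + 7*(-⅐))/5776 = (34 - 1)/5776 = (1/5776)*33 = 33/5776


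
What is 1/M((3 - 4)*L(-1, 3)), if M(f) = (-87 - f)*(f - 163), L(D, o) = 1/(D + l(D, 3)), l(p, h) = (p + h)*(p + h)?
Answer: 9/127400 ≈ 7.0644e-5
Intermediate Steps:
l(p, h) = (h + p)**2 (l(p, h) = (h + p)*(h + p) = (h + p)**2)
L(D, o) = 1/(D + (3 + D)**2)
M(f) = (-163 + f)*(-87 - f) (M(f) = (-87 - f)*(-163 + f) = (-163 + f)*(-87 - f))
1/M((3 - 4)*L(-1, 3)) = 1/(14181 - ((3 - 4)/(-1 + (3 - 1)**2))**2 + 76*((3 - 4)/(-1 + (3 - 1)**2))) = 1/(14181 - (-1/(-1 + 2**2))**2 + 76*(-1/(-1 + 2**2))) = 1/(14181 - (-1/(-1 + 4))**2 + 76*(-1/(-1 + 4))) = 1/(14181 - (-1/3)**2 + 76*(-1/3)) = 1/(14181 - 1*1/9 - 76/3) = 1/(14181 - 1/9 - 76/3) = 1/(127400/9) = 9/127400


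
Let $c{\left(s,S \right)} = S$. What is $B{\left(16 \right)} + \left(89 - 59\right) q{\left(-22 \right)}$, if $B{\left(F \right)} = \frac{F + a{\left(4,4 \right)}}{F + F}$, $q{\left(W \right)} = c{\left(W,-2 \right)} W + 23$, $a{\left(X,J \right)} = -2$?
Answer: $\frac{32167}{16} \approx 2010.4$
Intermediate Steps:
$q{\left(W \right)} = 23 - 2 W$ ($q{\left(W \right)} = - 2 W + 23 = 23 - 2 W$)
$B{\left(F \right)} = \frac{-2 + F}{2 F}$ ($B{\left(F \right)} = \frac{F - 2}{F + F} = \frac{-2 + F}{2 F}$)
$B{\left(16 \right)} + \left(89 - 59\right) q{\left(-22 \right)} = \frac{-2 + 16}{2 \cdot 16} + \left(89 - 59\right) \left(23 - -44\right) = \frac{1}{2} \cdot \frac{1}{16} \cdot 14 + 30 \left(23 + 44\right) = \frac{7}{16} + 30 \cdot 67 = \frac{7}{16} + 2010 = \frac{32167}{16}$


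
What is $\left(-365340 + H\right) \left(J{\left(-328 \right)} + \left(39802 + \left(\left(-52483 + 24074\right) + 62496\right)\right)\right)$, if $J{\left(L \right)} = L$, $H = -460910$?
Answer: $-60779776250$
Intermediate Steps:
$\left(-365340 + H\right) \left(J{\left(-328 \right)} + \left(39802 + \left(\left(-52483 + 24074\right) + 62496\right)\right)\right) = \left(-365340 - 460910\right) \left(-328 + \left(39802 + \left(\left(-52483 + 24074\right) + 62496\right)\right)\right) = - 826250 \left(-328 + \left(39802 + \left(-28409 + 62496\right)\right)\right) = - 826250 \left(-328 + \left(39802 + 34087\right)\right) = - 826250 \left(-328 + 73889\right) = \left(-826250\right) 73561 = -60779776250$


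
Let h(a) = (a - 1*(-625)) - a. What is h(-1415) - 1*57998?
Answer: -57373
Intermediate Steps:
h(a) = 625 (h(a) = (a + 625) - a = (625 + a) - a = 625)
h(-1415) - 1*57998 = 625 - 1*57998 = 625 - 57998 = -57373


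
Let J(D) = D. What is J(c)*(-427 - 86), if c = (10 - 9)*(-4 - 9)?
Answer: 6669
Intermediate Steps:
c = -13 (c = 1*(-13) = -13)
J(c)*(-427 - 86) = -13*(-427 - 86) = -13*(-513) = 6669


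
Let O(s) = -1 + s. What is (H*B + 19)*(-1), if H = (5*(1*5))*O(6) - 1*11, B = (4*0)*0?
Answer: -19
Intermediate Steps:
B = 0 (B = 0*0 = 0)
H = 114 (H = (5*(1*5))*(-1 + 6) - 1*11 = (5*5)*5 - 11 = 25*5 - 11 = 125 - 11 = 114)
(H*B + 19)*(-1) = (114*0 + 19)*(-1) = (0 + 19)*(-1) = 19*(-1) = -19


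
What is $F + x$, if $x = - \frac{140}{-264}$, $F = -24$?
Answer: $- \frac{1549}{66} \approx -23.47$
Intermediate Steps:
$x = \frac{35}{66}$ ($x = \left(-140\right) \left(- \frac{1}{264}\right) = \frac{35}{66} \approx 0.5303$)
$F + x = -24 + \frac{35}{66} = - \frac{1549}{66}$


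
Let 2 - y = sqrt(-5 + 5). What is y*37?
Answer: 74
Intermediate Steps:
y = 2 (y = 2 - sqrt(-5 + 5) = 2 - sqrt(0) = 2 - 1*0 = 2 + 0 = 2)
y*37 = 2*37 = 74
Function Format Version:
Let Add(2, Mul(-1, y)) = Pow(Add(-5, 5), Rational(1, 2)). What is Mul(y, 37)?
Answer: 74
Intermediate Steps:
y = 2 (y = Add(2, Mul(-1, Pow(Add(-5, 5), Rational(1, 2)))) = Add(2, Mul(-1, Pow(0, Rational(1, 2)))) = Add(2, Mul(-1, 0)) = Add(2, 0) = 2)
Mul(y, 37) = Mul(2, 37) = 74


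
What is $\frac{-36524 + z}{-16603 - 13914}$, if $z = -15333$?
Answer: $\frac{51857}{30517} \approx 1.6993$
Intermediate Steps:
$\frac{-36524 + z}{-16603 - 13914} = \frac{-36524 - 15333}{-16603 - 13914} = - \frac{51857}{-30517} = \left(-51857\right) \left(- \frac{1}{30517}\right) = \frac{51857}{30517}$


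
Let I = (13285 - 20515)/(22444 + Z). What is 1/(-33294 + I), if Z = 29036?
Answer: -1716/57132745 ≈ -3.0035e-5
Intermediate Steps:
I = -241/1716 (I = (13285 - 20515)/(22444 + 29036) = -7230/51480 = -7230*1/51480 = -241/1716 ≈ -0.14044)
1/(-33294 + I) = 1/(-33294 - 241/1716) = 1/(-57132745/1716) = -1716/57132745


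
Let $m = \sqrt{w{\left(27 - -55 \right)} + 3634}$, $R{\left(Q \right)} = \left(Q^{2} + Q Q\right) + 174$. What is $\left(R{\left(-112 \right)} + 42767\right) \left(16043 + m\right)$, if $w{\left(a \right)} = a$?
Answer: $1091389247 + 136058 \sqrt{929} \approx 1.0955 \cdot 10^{9}$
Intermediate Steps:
$R{\left(Q \right)} = 174 + 2 Q^{2}$ ($R{\left(Q \right)} = \left(Q^{2} + Q^{2}\right) + 174 = 2 Q^{2} + 174 = 174 + 2 Q^{2}$)
$m = 2 \sqrt{929}$ ($m = \sqrt{\left(27 - -55\right) + 3634} = \sqrt{\left(27 + 55\right) + 3634} = \sqrt{82 + 3634} = \sqrt{3716} = 2 \sqrt{929} \approx 60.959$)
$\left(R{\left(-112 \right)} + 42767\right) \left(16043 + m\right) = \left(\left(174 + 2 \left(-112\right)^{2}\right) + 42767\right) \left(16043 + 2 \sqrt{929}\right) = \left(\left(174 + 2 \cdot 12544\right) + 42767\right) \left(16043 + 2 \sqrt{929}\right) = \left(\left(174 + 25088\right) + 42767\right) \left(16043 + 2 \sqrt{929}\right) = \left(25262 + 42767\right) \left(16043 + 2 \sqrt{929}\right) = 68029 \left(16043 + 2 \sqrt{929}\right) = 1091389247 + 136058 \sqrt{929}$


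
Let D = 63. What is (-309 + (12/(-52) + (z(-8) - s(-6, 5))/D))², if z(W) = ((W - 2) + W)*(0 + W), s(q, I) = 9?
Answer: 780923025/8281 ≈ 94303.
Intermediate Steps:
z(W) = W*(-2 + 2*W) (z(W) = ((-2 + W) + W)*W = (-2 + 2*W)*W = W*(-2 + 2*W))
(-309 + (12/(-52) + (z(-8) - s(-6, 5))/D))² = (-309 + (12/(-52) + (2*(-8)*(-1 - 8) - 1*9)/63))² = (-309 + (12*(-1/52) + (2*(-8)*(-9) - 9)*(1/63)))² = (-309 + (-3/13 + (144 - 9)*(1/63)))² = (-309 + (-3/13 + 135*(1/63)))² = (-309 + (-3/13 + 15/7))² = (-309 + 174/91)² = (-27945/91)² = 780923025/8281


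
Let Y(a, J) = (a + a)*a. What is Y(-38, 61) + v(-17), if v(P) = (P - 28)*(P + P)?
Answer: 4418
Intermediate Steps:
Y(a, J) = 2*a² (Y(a, J) = (2*a)*a = 2*a²)
v(P) = 2*P*(-28 + P) (v(P) = (-28 + P)*(2*P) = 2*P*(-28 + P))
Y(-38, 61) + v(-17) = 2*(-38)² + 2*(-17)*(-28 - 17) = 2*1444 + 2*(-17)*(-45) = 2888 + 1530 = 4418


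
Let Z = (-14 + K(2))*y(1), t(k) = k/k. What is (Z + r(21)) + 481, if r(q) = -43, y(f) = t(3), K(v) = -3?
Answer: 421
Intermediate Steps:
t(k) = 1
y(f) = 1
Z = -17 (Z = (-14 - 3)*1 = -17*1 = -17)
(Z + r(21)) + 481 = (-17 - 43) + 481 = -60 + 481 = 421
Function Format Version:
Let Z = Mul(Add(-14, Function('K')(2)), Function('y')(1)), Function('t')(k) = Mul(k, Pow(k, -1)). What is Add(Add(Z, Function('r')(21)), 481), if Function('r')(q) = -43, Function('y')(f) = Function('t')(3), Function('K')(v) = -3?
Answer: 421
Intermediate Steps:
Function('t')(k) = 1
Function('y')(f) = 1
Z = -17 (Z = Mul(Add(-14, -3), 1) = Mul(-17, 1) = -17)
Add(Add(Z, Function('r')(21)), 481) = Add(Add(-17, -43), 481) = Add(-60, 481) = 421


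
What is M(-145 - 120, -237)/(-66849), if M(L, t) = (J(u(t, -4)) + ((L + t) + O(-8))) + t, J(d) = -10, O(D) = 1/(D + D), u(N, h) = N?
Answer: 3995/356528 ≈ 0.011205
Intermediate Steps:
O(D) = 1/(2*D)
M(L, t) = -161/16 + L + 2*t (M(L, t) = (-10 + ((L + t) + (1/2)/(-8))) + t = (-10 + ((L + t) + (1/2)*(-1/8))) + t = (-10 + ((L + t) - 1/16)) + t = (-10 + (-1/16 + L + t)) + t = (-161/16 + L + t) + t = -161/16 + L + 2*t)
M(-145 - 120, -237)/(-66849) = (-161/16 + (-145 - 120) + 2*(-237))/(-66849) = (-161/16 - 265 - 474)*(-1/66849) = -11985/16*(-1/66849) = 3995/356528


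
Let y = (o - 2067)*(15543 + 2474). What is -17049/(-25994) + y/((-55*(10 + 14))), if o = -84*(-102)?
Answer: -46130547973/519880 ≈ -88733.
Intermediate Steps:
o = 8568
y = 117128517 (y = (8568 - 2067)*(15543 + 2474) = 6501*18017 = 117128517)
-17049/(-25994) + y/((-55*(10 + 14))) = -17049/(-25994) + 117128517/((-55*(10 + 14))) = -17049*(-1/25994) + 117128517/((-55*24)) = 17049/25994 + 117128517/(-1320) = 17049/25994 + 117128517*(-1/1320) = 17049/25994 - 3549349/40 = -46130547973/519880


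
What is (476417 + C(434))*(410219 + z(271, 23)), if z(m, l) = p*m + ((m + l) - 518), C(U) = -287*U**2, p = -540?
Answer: -14127097614525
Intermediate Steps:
z(m, l) = -518 + l - 539*m (z(m, l) = -540*m + ((m + l) - 518) = -540*m + ((l + m) - 518) = -540*m + (-518 + l + m) = -518 + l - 539*m)
(476417 + C(434))*(410219 + z(271, 23)) = (476417 - 287*434**2)*(410219 + (-518 + 23 - 539*271)) = (476417 - 287*188356)*(410219 + (-518 + 23 - 146069)) = (476417 - 54058172)*(410219 - 146564) = -53581755*263655 = -14127097614525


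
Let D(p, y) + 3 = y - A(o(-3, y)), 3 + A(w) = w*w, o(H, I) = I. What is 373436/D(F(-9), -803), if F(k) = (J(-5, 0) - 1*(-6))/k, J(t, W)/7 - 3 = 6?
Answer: -93359/161403 ≈ -0.57842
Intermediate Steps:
J(t, W) = 63 (J(t, W) = 21 + 7*6 = 21 + 42 = 63)
A(w) = -3 + w² (A(w) = -3 + w*w = -3 + w²)
F(k) = 69/k (F(k) = (63 - 1*(-6))/k = (63 + 6)/k = 69/k)
D(p, y) = y - y² (D(p, y) = -3 + (y - (-3 + y²)) = -3 + (y + (3 - y²)) = -3 + (3 + y - y²) = y - y²)
373436/D(F(-9), -803) = 373436/((-803*(1 - 1*(-803)))) = 373436/((-803*(1 + 803))) = 373436/((-803*804)) = 373436/(-645612) = 373436*(-1/645612) = -93359/161403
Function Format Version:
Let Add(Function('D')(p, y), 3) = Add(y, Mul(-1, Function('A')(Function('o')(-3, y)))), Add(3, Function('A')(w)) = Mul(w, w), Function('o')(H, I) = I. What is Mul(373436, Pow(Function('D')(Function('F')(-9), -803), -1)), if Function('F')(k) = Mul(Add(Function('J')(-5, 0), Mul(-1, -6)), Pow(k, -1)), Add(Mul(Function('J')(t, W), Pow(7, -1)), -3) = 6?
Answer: Rational(-93359, 161403) ≈ -0.57842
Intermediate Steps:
Function('J')(t, W) = 63 (Function('J')(t, W) = Add(21, Mul(7, 6)) = Add(21, 42) = 63)
Function('A')(w) = Add(-3, Pow(w, 2)) (Function('A')(w) = Add(-3, Mul(w, w)) = Add(-3, Pow(w, 2)))
Function('F')(k) = Mul(69, Pow(k, -1)) (Function('F')(k) = Mul(Add(63, Mul(-1, -6)), Pow(k, -1)) = Mul(Add(63, 6), Pow(k, -1)) = Mul(69, Pow(k, -1)))
Function('D')(p, y) = Add(y, Mul(-1, Pow(y, 2))) (Function('D')(p, y) = Add(-3, Add(y, Mul(-1, Add(-3, Pow(y, 2))))) = Add(-3, Add(y, Add(3, Mul(-1, Pow(y, 2))))) = Add(-3, Add(3, y, Mul(-1, Pow(y, 2)))) = Add(y, Mul(-1, Pow(y, 2))))
Mul(373436, Pow(Function('D')(Function('F')(-9), -803), -1)) = Mul(373436, Pow(Mul(-803, Add(1, Mul(-1, -803))), -1)) = Mul(373436, Pow(Mul(-803, Add(1, 803)), -1)) = Mul(373436, Pow(Mul(-803, 804), -1)) = Mul(373436, Pow(-645612, -1)) = Mul(373436, Rational(-1, 645612)) = Rational(-93359, 161403)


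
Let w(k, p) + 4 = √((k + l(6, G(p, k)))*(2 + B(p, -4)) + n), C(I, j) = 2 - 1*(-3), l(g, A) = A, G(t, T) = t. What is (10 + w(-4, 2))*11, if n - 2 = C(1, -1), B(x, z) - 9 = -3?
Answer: 66 + 33*I ≈ 66.0 + 33.0*I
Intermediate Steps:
B(x, z) = 6 (B(x, z) = 9 - 3 = 6)
C(I, j) = 5 (C(I, j) = 2 + 3 = 5)
n = 7 (n = 2 + 5 = 7)
w(k, p) = -4 + √(7 + 8*k + 8*p) (w(k, p) = -4 + √((k + p)*(2 + 6) + 7) = -4 + √((k + p)*8 + 7) = -4 + √((8*k + 8*p) + 7) = -4 + √(7 + 8*k + 8*p))
(10 + w(-4, 2))*11 = (10 + (-4 + √(7 + 8*(-4) + 8*2)))*11 = (10 + (-4 + √(7 - 32 + 16)))*11 = (10 + (-4 + √(-9)))*11 = (10 + (-4 + 3*I))*11 = (6 + 3*I)*11 = 66 + 33*I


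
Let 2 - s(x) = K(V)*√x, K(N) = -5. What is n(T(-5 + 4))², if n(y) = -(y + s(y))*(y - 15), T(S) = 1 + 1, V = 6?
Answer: 11154 + 6760*√2 ≈ 20714.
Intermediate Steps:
s(x) = 2 + 5*√x (s(x) = 2 - (-5)*√x = 2 + 5*√x)
T(S) = 2
n(y) = -(-15 + y)*(2 + y + 5*√y) (n(y) = -(y + (2 + 5*√y))*(y - 15) = -(2 + y + 5*√y)*(-15 + y) = -(-15 + y)*(2 + y + 5*√y))
n(T(-5 + 4))² = (30 - 1*2² - 10*√2 + 13*2 + 75*√2)² = (30 - 1*4 - 10*√2 + 26 + 75*√2)² = (30 - 4 - 10*√2 + 26 + 75*√2)² = (52 + 65*√2)²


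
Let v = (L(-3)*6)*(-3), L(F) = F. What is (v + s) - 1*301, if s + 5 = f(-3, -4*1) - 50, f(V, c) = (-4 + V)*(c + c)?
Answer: -246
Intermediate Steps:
f(V, c) = 2*c*(-4 + V) (f(V, c) = (-4 + V)*(2*c) = 2*c*(-4 + V))
v = 54 (v = -3*6*(-3) = -18*(-3) = 54)
s = 1 (s = -5 + (2*(-4*1)*(-4 - 3) - 50) = -5 + (2*(-4)*(-7) - 50) = -5 + (56 - 50) = -5 + 6 = 1)
(v + s) - 1*301 = (54 + 1) - 1*301 = 55 - 301 = -246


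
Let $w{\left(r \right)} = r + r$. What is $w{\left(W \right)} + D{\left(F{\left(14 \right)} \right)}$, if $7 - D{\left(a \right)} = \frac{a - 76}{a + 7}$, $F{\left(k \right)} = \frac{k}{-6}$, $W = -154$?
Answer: $- \frac{3979}{14} \approx -284.21$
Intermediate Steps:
$F{\left(k \right)} = - \frac{k}{6}$ ($F{\left(k \right)} = k \left(- \frac{1}{6}\right) = - \frac{k}{6}$)
$w{\left(r \right)} = 2 r$
$D{\left(a \right)} = 7 - \frac{-76 + a}{7 + a}$ ($D{\left(a \right)} = 7 - \frac{a - 76}{a + 7} = 7 - \frac{-76 + a}{7 + a}$)
$w{\left(W \right)} + D{\left(F{\left(14 \right)} \right)} = 2 \left(-154\right) + \frac{125 + 6 \left(\left(- \frac{1}{6}\right) 14\right)}{7 - \frac{7}{3}} = -308 + \frac{125 + 6 \left(- \frac{7}{3}\right)}{7 - \frac{7}{3}} = -308 + \frac{125 - 14}{\frac{14}{3}} = -308 + \frac{3}{14} \cdot 111 = -308 + \frac{333}{14} = - \frac{3979}{14}$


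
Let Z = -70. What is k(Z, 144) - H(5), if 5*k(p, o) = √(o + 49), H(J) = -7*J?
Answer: 35 + √193/5 ≈ 37.779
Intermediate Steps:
k(p, o) = √(49 + o)/5 (k(p, o) = √(o + 49)/5 = √(49 + o)/5)
k(Z, 144) - H(5) = √(49 + 144)/5 - (-7)*5 = √193/5 - 1*(-35) = √193/5 + 35 = 35 + √193/5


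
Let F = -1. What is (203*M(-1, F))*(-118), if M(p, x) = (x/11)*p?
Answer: -23954/11 ≈ -2177.6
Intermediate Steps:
M(p, x) = p*x/11 (M(p, x) = (x*(1/11))*p = (x/11)*p = p*x/11)
(203*M(-1, F))*(-118) = (203*((1/11)*(-1)*(-1)))*(-118) = (203*(1/11))*(-118) = (203/11)*(-118) = -23954/11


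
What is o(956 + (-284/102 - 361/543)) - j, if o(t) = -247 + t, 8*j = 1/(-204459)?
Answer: 208883011861/296056632 ≈ 705.55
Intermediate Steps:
j = -1/1635672 (j = (⅛)/(-204459) = (⅛)*(-1/204459) = -1/1635672 ≈ -6.1137e-7)
o(956 + (-284/102 - 361/543)) - j = (-247 + (956 + (-284/102 - 361/543))) - 1*(-1/1635672) = (-247 + (956 + (-284*1/102 - 361*1/543))) + 1/1635672 = (-247 + (956 + (-142/51 - 361/543))) + 1/1635672 = (-247 + (956 - 10613/3077)) + 1/1635672 = (-247 + 2930999/3077) + 1/1635672 = 2170980/3077 + 1/1635672 = 208883011861/296056632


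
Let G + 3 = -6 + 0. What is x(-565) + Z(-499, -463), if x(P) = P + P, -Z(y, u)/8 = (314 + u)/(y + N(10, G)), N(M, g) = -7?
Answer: -286486/253 ≈ -1132.4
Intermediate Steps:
G = -9 (G = -3 + (-6 + 0) = -3 - 6 = -9)
Z(y, u) = -8*(314 + u)/(-7 + y) (Z(y, u) = -8*(314 + u)/(y - 7) = -8*(314 + u)/(-7 + y))
x(P) = 2*P
x(-565) + Z(-499, -463) = 2*(-565) + 8*(-314 - 1*(-463))/(-7 - 499) = -1130 + 8*(-314 + 463)/(-506) = -1130 + 8*(-1/506)*149 = -1130 - 596/253 = -286486/253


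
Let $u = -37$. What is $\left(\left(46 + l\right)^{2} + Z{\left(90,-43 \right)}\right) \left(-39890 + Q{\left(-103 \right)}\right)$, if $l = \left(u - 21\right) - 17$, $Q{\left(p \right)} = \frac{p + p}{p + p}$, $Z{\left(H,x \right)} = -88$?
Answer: $-30036417$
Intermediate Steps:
$Q{\left(p \right)} = 1$ ($Q{\left(p \right)} = \frac{2 p}{2 p} = 2 p \frac{1}{2 p} = 1$)
$l = -75$ ($l = \left(-37 - 21\right) - 17 = -58 - 17 = -75$)
$\left(\left(46 + l\right)^{2} + Z{\left(90,-43 \right)}\right) \left(-39890 + Q{\left(-103 \right)}\right) = \left(\left(46 - 75\right)^{2} - 88\right) \left(-39890 + 1\right) = \left(\left(-29\right)^{2} - 88\right) \left(-39889\right) = \left(841 - 88\right) \left(-39889\right) = 753 \left(-39889\right) = -30036417$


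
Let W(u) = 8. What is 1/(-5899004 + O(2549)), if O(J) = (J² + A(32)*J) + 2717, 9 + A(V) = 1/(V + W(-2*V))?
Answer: 40/23129469 ≈ 1.7294e-6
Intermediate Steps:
A(V) = -9 + 1/(8 + V) (A(V) = -9 + 1/(V + 8) = -9 + 1/(8 + V))
O(J) = 2717 + J² - 359*J/40 (O(J) = (J² + ((-71 - 9*32)/(8 + 32))*J) + 2717 = (J² + ((-71 - 288)/40)*J) + 2717 = (J² + ((1/40)*(-359))*J) + 2717 = (J² - 359*J/40) + 2717 = 2717 + J² - 359*J/40)
1/(-5899004 + O(2549)) = 1/(-5899004 + (2717 + 2549² - 359/40*2549)) = 1/(-5899004 + (2717 + 6497401 - 915091/40)) = 1/(-5899004 + 259089629/40) = 1/(23129469/40) = 40/23129469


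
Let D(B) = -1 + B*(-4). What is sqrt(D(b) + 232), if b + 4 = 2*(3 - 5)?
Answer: sqrt(263) ≈ 16.217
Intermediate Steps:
b = -8 (b = -4 + 2*(3 - 5) = -4 + 2*(-2) = -4 - 4 = -8)
D(B) = -1 - 4*B
sqrt(D(b) + 232) = sqrt((-1 - 4*(-8)) + 232) = sqrt((-1 + 32) + 232) = sqrt(31 + 232) = sqrt(263)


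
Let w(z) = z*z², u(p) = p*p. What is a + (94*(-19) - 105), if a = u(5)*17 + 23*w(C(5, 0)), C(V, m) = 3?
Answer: -845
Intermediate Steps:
u(p) = p²
w(z) = z³
a = 1046 (a = 5²*17 + 23*3³ = 25*17 + 23*27 = 425 + 621 = 1046)
a + (94*(-19) - 105) = 1046 + (94*(-19) - 105) = 1046 + (-1786 - 105) = 1046 - 1891 = -845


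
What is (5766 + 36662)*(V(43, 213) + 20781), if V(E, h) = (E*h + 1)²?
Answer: 3560828493068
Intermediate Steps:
V(E, h) = (1 + E*h)²
(5766 + 36662)*(V(43, 213) + 20781) = (5766 + 36662)*((1 + 43*213)² + 20781) = 42428*((1 + 9159)² + 20781) = 42428*(9160² + 20781) = 42428*(83905600 + 20781) = 42428*83926381 = 3560828493068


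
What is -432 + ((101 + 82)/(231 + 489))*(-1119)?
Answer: -57313/80 ≈ -716.41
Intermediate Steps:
-432 + ((101 + 82)/(231 + 489))*(-1119) = -432 + (183/720)*(-1119) = -432 + (183*(1/720))*(-1119) = -432 + (61/240)*(-1119) = -432 - 22753/80 = -57313/80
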